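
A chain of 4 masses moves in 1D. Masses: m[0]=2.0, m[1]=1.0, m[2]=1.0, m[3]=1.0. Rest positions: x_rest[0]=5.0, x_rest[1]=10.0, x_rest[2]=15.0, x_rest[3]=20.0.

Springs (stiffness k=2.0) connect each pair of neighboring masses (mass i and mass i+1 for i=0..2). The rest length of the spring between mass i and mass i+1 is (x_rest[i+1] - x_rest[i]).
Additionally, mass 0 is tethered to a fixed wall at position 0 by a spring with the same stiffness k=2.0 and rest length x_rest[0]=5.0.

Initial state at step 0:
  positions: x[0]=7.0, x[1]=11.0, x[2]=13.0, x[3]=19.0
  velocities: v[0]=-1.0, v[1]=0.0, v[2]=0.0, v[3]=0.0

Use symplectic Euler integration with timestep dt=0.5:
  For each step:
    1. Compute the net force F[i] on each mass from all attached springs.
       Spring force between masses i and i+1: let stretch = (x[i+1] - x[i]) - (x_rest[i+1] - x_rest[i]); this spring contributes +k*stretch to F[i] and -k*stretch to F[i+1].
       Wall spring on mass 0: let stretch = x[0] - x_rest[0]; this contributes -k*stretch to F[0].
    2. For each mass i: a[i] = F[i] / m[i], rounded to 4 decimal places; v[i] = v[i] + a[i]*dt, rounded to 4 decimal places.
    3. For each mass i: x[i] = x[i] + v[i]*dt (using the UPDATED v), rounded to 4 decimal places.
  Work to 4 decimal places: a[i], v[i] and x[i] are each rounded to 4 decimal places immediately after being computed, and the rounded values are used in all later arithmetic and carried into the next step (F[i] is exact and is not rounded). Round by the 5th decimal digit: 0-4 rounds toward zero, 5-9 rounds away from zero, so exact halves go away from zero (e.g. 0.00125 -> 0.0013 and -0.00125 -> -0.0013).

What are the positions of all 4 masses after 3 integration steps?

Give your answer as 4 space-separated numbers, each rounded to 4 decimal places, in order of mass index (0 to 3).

Answer: 2.7813 9.5625 15.3125 20.2500

Derivation:
Step 0: x=[7.0000 11.0000 13.0000 19.0000] v=[-1.0000 0.0000 0.0000 0.0000]
Step 1: x=[5.7500 10.0000 15.0000 18.5000] v=[-2.5000 -2.0000 4.0000 -1.0000]
Step 2: x=[4.1250 9.3750 16.2500 18.7500] v=[-3.2500 -1.2500 2.5000 0.5000]
Step 3: x=[2.7813 9.5625 15.3125 20.2500] v=[-2.6875 0.3750 -1.8750 3.0000]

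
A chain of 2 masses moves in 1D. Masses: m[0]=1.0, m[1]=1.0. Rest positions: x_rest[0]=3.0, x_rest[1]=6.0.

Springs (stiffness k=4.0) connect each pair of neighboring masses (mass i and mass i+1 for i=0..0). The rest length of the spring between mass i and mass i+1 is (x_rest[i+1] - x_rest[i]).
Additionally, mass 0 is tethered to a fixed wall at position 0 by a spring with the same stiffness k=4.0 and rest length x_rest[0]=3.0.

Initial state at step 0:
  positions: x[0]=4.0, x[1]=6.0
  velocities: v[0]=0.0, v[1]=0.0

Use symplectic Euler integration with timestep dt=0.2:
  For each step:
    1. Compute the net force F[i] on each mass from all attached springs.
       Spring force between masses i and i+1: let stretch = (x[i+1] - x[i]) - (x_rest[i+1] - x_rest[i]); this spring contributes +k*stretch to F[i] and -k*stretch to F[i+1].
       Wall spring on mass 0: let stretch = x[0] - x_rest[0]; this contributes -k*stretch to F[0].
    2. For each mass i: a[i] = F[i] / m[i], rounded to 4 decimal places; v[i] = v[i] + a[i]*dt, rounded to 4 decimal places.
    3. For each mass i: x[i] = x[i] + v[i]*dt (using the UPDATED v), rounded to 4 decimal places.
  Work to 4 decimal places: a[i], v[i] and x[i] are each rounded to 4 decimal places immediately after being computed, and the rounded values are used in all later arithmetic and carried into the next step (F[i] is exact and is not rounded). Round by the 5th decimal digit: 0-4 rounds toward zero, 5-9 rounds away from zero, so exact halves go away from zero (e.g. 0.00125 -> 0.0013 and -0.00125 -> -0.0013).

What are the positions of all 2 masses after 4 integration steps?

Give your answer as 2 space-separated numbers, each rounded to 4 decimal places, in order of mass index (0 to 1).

Step 0: x=[4.0000 6.0000] v=[0.0000 0.0000]
Step 1: x=[3.6800 6.1600] v=[-1.6000 0.8000]
Step 2: x=[3.1680 6.4032] v=[-2.5600 1.2160]
Step 3: x=[2.6668 6.6088] v=[-2.5062 1.0278]
Step 4: x=[2.3696 6.6636] v=[-1.4860 0.2742]

Answer: 2.3696 6.6636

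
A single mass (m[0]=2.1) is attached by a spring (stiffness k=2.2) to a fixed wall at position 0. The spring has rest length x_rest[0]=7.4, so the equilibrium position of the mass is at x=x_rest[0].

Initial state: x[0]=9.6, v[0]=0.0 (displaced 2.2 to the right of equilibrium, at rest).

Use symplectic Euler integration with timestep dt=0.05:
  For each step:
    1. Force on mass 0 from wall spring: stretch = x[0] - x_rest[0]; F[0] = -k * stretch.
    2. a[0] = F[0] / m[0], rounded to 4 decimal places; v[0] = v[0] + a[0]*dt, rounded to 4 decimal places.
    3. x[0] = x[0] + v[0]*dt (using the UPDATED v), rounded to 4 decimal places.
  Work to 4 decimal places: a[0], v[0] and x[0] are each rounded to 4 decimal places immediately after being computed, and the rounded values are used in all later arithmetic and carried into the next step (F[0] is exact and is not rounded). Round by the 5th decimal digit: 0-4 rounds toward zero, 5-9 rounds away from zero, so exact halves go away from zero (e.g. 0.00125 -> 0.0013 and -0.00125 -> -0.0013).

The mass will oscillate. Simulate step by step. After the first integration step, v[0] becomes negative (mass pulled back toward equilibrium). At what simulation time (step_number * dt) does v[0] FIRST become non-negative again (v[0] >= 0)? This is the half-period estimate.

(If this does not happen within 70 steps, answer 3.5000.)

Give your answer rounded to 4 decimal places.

Step 0: x=[9.6000] v=[0.0000]
Step 1: x=[9.5942] v=[-0.1152]
Step 2: x=[9.5827] v=[-0.2301]
Step 3: x=[9.5655] v=[-0.3444]
Step 4: x=[9.5426] v=[-0.4578]
Step 5: x=[9.5141] v=[-0.5700]
Step 6: x=[9.4801] v=[-0.6807]
Step 7: x=[9.4406] v=[-0.7897]
Step 8: x=[9.3958] v=[-0.8966]
Step 9: x=[9.3457] v=[-1.0011]
Step 10: x=[9.2906] v=[-1.1030]
Step 11: x=[9.2305] v=[-1.2020]
Step 12: x=[9.1656] v=[-1.2979]
Step 13: x=[9.0961] v=[-1.3904]
Step 14: x=[9.0221] v=[-1.4792]
Step 15: x=[8.9439] v=[-1.5642]
Step 16: x=[8.8616] v=[-1.6451]
Step 17: x=[8.7755] v=[-1.7217]
Step 18: x=[8.6858] v=[-1.7938]
Step 19: x=[8.5927] v=[-1.8612]
Step 20: x=[8.4965] v=[-1.9237]
Step 21: x=[8.3974] v=[-1.9811]
Step 22: x=[8.2957] v=[-2.0333]
Step 23: x=[8.1917] v=[-2.0802]
Step 24: x=[8.0856] v=[-2.1217]
Step 25: x=[7.9777] v=[-2.1576]
Step 26: x=[7.8683] v=[-2.1879]
Step 27: x=[7.7577] v=[-2.2124]
Step 28: x=[7.6461] v=[-2.2311]
Step 29: x=[7.5339] v=[-2.2440]
Step 30: x=[7.4214] v=[-2.2510]
Step 31: x=[7.3088] v=[-2.2521]
Step 32: x=[7.1964] v=[-2.2473]
Step 33: x=[7.0846] v=[-2.2366]
Step 34: x=[6.9736] v=[-2.2201]
Step 35: x=[6.8637] v=[-2.1978]
Step 36: x=[6.7552] v=[-2.1697]
Step 37: x=[6.6484] v=[-2.1359]
Step 38: x=[6.5436] v=[-2.0965]
Step 39: x=[6.4410] v=[-2.0516]
Step 40: x=[6.3409] v=[-2.0014]
Step 41: x=[6.2436] v=[-1.9459]
Step 42: x=[6.1493] v=[-1.8853]
Step 43: x=[6.0583] v=[-1.8198]
Step 44: x=[5.9708] v=[-1.7495]
Step 45: x=[5.8871] v=[-1.6746]
Step 46: x=[5.8073] v=[-1.5954]
Step 47: x=[5.7317] v=[-1.5120]
Step 48: x=[5.6605] v=[-1.4246]
Step 49: x=[5.5938] v=[-1.3335]
Step 50: x=[5.5319] v=[-1.2389]
Step 51: x=[5.4749] v=[-1.1410]
Step 52: x=[5.4229] v=[-1.0402]
Step 53: x=[5.3761] v=[-0.9366]
Step 54: x=[5.3346] v=[-0.8306]
Step 55: x=[5.2985] v=[-0.7224]
Step 56: x=[5.2679] v=[-0.6123]
Step 57: x=[5.2429] v=[-0.5006]
Step 58: x=[5.2235] v=[-0.3876]
Step 59: x=[5.2098] v=[-0.2736]
Step 60: x=[5.2019] v=[-0.1589]
Step 61: x=[5.1997] v=[-0.0438]
Step 62: x=[5.2033] v=[0.0715]
First v>=0 after going negative at step 62, time=3.1000

Answer: 3.1000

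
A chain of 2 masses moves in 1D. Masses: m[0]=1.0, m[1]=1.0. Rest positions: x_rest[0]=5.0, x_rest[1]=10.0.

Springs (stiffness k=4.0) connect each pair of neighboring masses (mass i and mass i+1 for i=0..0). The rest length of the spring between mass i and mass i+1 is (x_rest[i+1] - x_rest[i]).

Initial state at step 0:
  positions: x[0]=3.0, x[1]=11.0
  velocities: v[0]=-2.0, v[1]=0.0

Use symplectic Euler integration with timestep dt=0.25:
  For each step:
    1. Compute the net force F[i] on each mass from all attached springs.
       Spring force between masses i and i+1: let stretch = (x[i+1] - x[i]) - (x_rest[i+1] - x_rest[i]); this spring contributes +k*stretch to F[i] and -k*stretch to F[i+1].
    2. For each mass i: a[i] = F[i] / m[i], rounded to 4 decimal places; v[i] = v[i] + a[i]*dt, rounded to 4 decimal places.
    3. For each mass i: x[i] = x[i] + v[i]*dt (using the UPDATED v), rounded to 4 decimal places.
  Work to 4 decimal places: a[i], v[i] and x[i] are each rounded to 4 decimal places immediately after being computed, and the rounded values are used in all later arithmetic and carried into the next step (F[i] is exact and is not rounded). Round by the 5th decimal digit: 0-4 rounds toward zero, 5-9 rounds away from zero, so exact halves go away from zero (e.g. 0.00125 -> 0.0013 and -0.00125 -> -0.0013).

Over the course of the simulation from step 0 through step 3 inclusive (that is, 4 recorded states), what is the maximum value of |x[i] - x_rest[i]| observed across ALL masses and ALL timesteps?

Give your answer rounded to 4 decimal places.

Step 0: x=[3.0000 11.0000] v=[-2.0000 0.0000]
Step 1: x=[3.2500 10.2500] v=[1.0000 -3.0000]
Step 2: x=[4.0000 9.0000] v=[3.0000 -5.0000]
Step 3: x=[4.7500 7.7500] v=[3.0000 -5.0000]
Max displacement = 2.2500

Answer: 2.2500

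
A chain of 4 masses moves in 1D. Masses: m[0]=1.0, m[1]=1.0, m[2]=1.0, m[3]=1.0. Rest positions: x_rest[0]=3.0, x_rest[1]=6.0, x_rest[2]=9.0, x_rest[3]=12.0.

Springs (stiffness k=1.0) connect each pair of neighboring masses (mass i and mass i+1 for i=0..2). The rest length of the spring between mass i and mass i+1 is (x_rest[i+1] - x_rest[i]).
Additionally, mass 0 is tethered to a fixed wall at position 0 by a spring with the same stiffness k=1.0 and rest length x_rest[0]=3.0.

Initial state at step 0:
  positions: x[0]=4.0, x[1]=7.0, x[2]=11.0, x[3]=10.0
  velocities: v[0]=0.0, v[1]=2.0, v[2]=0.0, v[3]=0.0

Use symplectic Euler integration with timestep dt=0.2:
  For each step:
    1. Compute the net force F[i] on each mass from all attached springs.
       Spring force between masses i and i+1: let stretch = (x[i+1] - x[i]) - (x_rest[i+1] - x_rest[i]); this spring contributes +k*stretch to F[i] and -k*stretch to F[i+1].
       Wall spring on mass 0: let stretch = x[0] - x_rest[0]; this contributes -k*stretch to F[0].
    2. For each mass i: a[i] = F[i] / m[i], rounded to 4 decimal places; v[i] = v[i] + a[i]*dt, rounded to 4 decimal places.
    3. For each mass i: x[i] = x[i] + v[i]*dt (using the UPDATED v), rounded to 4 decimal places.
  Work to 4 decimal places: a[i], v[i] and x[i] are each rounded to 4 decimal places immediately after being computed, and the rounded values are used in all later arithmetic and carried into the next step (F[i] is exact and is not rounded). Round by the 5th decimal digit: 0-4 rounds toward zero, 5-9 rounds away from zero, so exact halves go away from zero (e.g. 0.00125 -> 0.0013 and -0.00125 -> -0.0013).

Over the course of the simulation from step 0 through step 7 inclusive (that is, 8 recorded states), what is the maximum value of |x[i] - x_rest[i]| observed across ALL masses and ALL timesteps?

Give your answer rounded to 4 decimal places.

Answer: 2.6466

Derivation:
Step 0: x=[4.0000 7.0000 11.0000 10.0000] v=[0.0000 2.0000 0.0000 0.0000]
Step 1: x=[3.9600 7.4400 10.8000 10.1600] v=[-0.2000 2.2000 -1.0000 0.8000]
Step 2: x=[3.9008 7.8752 10.4400 10.4656] v=[-0.2960 2.1760 -1.8000 1.5280]
Step 3: x=[3.8445 8.2540 9.9784 10.8902] v=[-0.2813 1.8941 -2.3078 2.1229]
Step 4: x=[3.8108 8.5254 9.4843 11.3983] v=[-0.1683 1.3571 -2.4703 2.5405]
Step 5: x=[3.8133 8.6466 9.0284 11.9498] v=[0.0125 0.6060 -2.2793 2.7577]
Step 6: x=[3.8566 8.5897 8.6741 12.5045] v=[0.2165 -0.2843 -1.7714 2.7734]
Step 7: x=[3.9350 8.3469 8.4697 13.0260] v=[0.3918 -1.2140 -1.0222 2.6073]
Max displacement = 2.6466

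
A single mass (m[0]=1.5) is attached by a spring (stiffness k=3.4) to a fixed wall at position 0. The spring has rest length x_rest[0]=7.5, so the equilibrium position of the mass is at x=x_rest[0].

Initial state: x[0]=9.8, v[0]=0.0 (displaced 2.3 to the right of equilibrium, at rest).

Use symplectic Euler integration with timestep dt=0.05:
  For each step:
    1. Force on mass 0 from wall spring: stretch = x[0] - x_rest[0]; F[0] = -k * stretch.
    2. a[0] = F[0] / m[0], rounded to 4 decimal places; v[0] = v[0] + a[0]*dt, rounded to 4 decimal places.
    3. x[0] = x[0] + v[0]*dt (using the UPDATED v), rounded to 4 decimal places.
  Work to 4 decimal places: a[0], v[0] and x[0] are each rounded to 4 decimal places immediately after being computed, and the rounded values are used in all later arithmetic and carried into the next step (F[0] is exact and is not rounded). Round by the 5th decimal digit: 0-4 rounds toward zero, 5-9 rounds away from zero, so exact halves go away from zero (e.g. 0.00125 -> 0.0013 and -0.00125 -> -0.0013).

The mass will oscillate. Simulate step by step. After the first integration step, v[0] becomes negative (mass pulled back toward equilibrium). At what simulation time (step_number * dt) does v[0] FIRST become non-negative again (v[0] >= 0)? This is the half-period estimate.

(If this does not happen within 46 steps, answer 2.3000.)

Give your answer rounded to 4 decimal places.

Step 0: x=[9.8000] v=[0.0000]
Step 1: x=[9.7870] v=[-0.2607]
Step 2: x=[9.7610] v=[-0.5199]
Step 3: x=[9.7222] v=[-0.7761]
Step 4: x=[9.6708] v=[-1.0280]
Step 5: x=[9.6071] v=[-1.2740]
Step 6: x=[9.5315] v=[-1.5128]
Step 7: x=[9.4444] v=[-1.7430]
Step 8: x=[9.3462] v=[-1.9634]
Step 9: x=[9.2376] v=[-2.1726]
Step 10: x=[9.1191] v=[-2.3695]
Step 11: x=[8.9915] v=[-2.5530]
Step 12: x=[8.8554] v=[-2.7220]
Step 13: x=[8.7116] v=[-2.8756]
Step 14: x=[8.5610] v=[-3.0129]
Step 15: x=[8.4043] v=[-3.1331]
Step 16: x=[8.2425] v=[-3.2356]
Step 17: x=[8.0765] v=[-3.3198]
Step 18: x=[7.9072] v=[-3.3851]
Step 19: x=[7.7356] v=[-3.4313]
Step 20: x=[7.5627] v=[-3.4580]
Step 21: x=[7.3894] v=[-3.4651]
Step 22: x=[7.2168] v=[-3.4526]
Step 23: x=[7.0458] v=[-3.4205]
Step 24: x=[6.8774] v=[-3.3690]
Step 25: x=[6.7125] v=[-3.2984]
Step 26: x=[6.5520] v=[-3.2092]
Step 27: x=[6.3969] v=[-3.1018]
Step 28: x=[6.2481] v=[-2.9768]
Step 29: x=[6.1064] v=[-2.8349]
Step 30: x=[5.9726] v=[-2.6770]
Step 31: x=[5.8474] v=[-2.5039]
Step 32: x=[5.7316] v=[-2.3166]
Step 33: x=[5.6258] v=[-2.1162]
Step 34: x=[5.5306] v=[-1.9038]
Step 35: x=[5.4466] v=[-1.6806]
Step 36: x=[5.3742] v=[-1.4479]
Step 37: x=[5.3139] v=[-1.2070]
Step 38: x=[5.2659] v=[-0.9592]
Step 39: x=[5.2306] v=[-0.7060]
Step 40: x=[5.2082] v=[-0.4488]
Step 41: x=[5.1987] v=[-0.1891]
Step 42: x=[5.2023] v=[0.0717]
First v>=0 after going negative at step 42, time=2.1000

Answer: 2.1000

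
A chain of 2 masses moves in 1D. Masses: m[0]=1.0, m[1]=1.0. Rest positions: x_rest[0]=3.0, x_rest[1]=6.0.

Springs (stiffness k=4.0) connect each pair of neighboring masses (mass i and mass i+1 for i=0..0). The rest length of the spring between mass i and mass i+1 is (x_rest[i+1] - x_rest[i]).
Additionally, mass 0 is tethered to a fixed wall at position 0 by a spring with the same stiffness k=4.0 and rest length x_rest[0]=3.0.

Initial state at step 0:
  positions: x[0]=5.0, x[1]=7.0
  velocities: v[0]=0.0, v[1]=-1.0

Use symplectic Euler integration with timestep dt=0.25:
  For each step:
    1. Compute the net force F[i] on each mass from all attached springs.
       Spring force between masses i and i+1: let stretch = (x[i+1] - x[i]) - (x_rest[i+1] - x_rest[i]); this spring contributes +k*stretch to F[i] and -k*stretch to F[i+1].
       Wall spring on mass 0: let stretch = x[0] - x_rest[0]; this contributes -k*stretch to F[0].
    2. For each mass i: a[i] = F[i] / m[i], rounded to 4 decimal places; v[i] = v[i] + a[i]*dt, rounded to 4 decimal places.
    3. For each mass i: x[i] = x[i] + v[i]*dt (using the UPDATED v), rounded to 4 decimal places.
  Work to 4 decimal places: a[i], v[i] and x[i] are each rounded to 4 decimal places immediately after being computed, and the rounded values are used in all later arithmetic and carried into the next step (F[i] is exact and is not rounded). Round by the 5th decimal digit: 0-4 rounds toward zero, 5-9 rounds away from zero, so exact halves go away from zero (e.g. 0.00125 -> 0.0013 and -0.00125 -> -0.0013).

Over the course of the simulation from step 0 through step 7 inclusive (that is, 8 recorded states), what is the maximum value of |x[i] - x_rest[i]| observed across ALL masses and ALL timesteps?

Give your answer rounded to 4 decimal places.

Answer: 2.2469

Derivation:
Step 0: x=[5.0000 7.0000] v=[0.0000 -1.0000]
Step 1: x=[4.2500 7.0000] v=[-3.0000 0.0000]
Step 2: x=[3.1250 7.0625] v=[-4.5000 0.2500]
Step 3: x=[2.2031 6.8906] v=[-3.6875 -0.6875]
Step 4: x=[1.9023 6.2969] v=[-1.2031 -2.3750]
Step 5: x=[2.2246 5.3545] v=[1.2892 -3.7696]
Step 6: x=[2.7732 4.3796] v=[2.1945 -3.8995]
Step 7: x=[3.0301 3.7531] v=[1.0277 -2.5059]
Max displacement = 2.2469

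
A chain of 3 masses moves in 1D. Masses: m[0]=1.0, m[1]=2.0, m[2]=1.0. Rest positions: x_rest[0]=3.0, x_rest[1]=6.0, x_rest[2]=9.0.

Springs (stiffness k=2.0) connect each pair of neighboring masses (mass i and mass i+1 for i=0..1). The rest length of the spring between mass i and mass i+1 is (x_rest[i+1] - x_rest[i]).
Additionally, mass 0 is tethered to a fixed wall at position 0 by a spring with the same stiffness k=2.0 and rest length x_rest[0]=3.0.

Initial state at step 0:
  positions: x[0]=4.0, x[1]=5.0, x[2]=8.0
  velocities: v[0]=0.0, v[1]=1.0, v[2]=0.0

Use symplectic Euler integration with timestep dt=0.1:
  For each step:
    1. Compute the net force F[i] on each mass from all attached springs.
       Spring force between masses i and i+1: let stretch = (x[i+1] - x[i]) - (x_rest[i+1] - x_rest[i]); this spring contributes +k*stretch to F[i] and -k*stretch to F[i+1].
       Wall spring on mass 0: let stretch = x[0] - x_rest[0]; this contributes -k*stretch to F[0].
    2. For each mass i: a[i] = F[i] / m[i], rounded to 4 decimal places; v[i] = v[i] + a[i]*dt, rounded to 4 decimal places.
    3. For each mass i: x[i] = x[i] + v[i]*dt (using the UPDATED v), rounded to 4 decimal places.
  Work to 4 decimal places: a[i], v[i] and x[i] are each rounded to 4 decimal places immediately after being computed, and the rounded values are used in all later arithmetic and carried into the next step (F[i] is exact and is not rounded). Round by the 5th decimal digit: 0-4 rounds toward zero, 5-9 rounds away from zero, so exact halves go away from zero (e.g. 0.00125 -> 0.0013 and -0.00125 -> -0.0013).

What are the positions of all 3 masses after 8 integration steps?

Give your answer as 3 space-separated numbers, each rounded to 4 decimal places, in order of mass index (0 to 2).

Step 0: x=[4.0000 5.0000 8.0000] v=[0.0000 1.0000 0.0000]
Step 1: x=[3.9400 5.1200 8.0000] v=[-0.6000 1.2000 0.0000]
Step 2: x=[3.8248 5.2570 8.0024] v=[-1.1520 1.3700 0.0240]
Step 3: x=[3.6618 5.4071 8.0099] v=[-1.6305 1.5013 0.0749]
Step 4: x=[3.4604 5.5658 8.0253] v=[-2.0138 1.5871 0.1543]
Step 5: x=[3.2319 5.7281 8.0515] v=[-2.2848 1.6225 0.2624]
Step 6: x=[2.9887 5.8886 8.0913] v=[-2.4319 1.6052 0.3977]
Step 7: x=[2.7437 6.0422 8.1470] v=[-2.4497 1.5355 0.5572]
Step 8: x=[2.5098 6.1838 8.2206] v=[-2.3387 1.4161 0.7362]

Answer: 2.5098 6.1838 8.2206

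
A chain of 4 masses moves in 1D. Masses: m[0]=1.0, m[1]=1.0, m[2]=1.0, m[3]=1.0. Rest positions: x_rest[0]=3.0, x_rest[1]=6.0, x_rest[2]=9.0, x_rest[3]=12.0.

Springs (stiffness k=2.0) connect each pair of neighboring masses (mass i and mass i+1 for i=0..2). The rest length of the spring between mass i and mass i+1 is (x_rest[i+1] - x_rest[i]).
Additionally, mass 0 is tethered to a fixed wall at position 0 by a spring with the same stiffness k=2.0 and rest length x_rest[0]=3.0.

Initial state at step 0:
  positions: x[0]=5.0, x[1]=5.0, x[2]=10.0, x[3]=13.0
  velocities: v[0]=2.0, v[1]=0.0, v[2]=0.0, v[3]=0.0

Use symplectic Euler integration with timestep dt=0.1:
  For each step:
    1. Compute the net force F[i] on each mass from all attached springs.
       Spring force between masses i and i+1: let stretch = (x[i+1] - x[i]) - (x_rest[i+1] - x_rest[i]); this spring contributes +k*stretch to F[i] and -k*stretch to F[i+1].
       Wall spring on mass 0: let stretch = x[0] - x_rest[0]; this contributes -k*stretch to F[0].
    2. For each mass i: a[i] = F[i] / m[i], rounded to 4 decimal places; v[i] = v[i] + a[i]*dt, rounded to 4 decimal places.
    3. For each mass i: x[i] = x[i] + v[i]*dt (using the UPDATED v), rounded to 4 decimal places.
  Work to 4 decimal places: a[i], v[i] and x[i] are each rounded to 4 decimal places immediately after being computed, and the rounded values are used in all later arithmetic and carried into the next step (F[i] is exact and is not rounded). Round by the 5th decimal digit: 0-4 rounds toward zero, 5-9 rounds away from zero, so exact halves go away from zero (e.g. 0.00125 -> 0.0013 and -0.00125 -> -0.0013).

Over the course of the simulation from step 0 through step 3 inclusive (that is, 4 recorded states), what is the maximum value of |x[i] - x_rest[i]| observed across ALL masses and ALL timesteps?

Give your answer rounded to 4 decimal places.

Answer: 2.1000

Derivation:
Step 0: x=[5.0000 5.0000 10.0000 13.0000] v=[2.0000 0.0000 0.0000 0.0000]
Step 1: x=[5.1000 5.1000 9.9600 13.0000] v=[1.0000 1.0000 -0.4000 0.0000]
Step 2: x=[5.0980 5.2972 9.8836 12.9992] v=[-0.0200 1.9720 -0.7640 -0.0080]
Step 3: x=[4.9980 5.5821 9.7778 12.9961] v=[-0.9998 2.8494 -1.0582 -0.0311]
Max displacement = 2.1000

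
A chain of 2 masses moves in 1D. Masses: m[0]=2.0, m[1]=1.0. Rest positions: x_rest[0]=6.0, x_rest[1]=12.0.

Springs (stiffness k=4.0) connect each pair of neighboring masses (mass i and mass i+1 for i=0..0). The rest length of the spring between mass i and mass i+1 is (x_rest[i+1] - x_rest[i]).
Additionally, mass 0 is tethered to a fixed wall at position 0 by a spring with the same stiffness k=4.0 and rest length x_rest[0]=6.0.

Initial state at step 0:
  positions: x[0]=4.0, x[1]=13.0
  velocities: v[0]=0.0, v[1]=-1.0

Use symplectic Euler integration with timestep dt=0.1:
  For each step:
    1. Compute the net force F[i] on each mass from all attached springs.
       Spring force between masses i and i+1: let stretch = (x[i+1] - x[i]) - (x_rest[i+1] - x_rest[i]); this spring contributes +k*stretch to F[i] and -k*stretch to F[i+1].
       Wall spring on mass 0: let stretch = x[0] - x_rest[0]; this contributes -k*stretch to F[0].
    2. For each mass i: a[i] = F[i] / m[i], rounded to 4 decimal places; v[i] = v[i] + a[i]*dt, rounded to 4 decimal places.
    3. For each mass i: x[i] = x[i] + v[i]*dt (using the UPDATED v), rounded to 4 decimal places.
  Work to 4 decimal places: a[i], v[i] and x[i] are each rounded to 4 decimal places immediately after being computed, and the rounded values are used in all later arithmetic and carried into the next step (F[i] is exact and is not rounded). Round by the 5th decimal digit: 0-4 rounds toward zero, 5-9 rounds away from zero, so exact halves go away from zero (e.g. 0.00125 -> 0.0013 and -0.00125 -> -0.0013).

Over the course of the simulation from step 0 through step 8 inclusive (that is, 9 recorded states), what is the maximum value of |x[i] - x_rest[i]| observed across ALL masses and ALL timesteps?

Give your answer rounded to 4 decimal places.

Step 0: x=[4.0000 13.0000] v=[0.0000 -1.0000]
Step 1: x=[4.1000 12.7800] v=[1.0000 -2.2000]
Step 2: x=[4.2916 12.4528] v=[1.9160 -3.2720]
Step 3: x=[4.5606 12.0392] v=[2.6899 -4.1365]
Step 4: x=[4.8880 11.5664] v=[3.2735 -4.7279]
Step 5: x=[5.2512 11.0665] v=[3.6316 -4.9993]
Step 6: x=[5.6256 10.5740] v=[3.7444 -4.9254]
Step 7: x=[5.9865 10.1235] v=[3.6090 -4.5048]
Step 8: x=[6.3104 9.7475] v=[3.2391 -3.7596]
Max displacement = 2.2525

Answer: 2.2525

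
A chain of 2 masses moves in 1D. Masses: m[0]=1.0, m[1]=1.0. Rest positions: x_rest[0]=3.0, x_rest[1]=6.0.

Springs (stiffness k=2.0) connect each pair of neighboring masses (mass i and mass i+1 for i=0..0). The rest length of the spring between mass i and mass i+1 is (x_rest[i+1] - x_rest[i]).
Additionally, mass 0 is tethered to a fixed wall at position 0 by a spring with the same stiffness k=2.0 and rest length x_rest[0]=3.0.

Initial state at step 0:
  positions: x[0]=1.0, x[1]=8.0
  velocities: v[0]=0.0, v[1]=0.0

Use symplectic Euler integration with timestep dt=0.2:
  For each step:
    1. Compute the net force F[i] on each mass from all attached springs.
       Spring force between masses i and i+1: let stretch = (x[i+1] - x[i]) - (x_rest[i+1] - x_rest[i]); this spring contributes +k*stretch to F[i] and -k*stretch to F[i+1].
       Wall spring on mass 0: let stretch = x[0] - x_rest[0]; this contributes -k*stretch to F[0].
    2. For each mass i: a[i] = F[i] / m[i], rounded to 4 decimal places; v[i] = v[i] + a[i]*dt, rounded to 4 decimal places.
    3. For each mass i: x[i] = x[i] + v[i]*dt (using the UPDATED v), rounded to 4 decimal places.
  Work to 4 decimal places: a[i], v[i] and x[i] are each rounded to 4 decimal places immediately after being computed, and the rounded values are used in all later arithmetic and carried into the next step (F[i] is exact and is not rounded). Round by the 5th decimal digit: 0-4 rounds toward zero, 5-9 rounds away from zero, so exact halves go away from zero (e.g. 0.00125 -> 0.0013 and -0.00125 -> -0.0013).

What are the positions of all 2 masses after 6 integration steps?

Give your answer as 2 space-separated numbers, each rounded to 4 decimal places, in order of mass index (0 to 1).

Answer: 5.5258 4.7608

Derivation:
Step 0: x=[1.0000 8.0000] v=[0.0000 0.0000]
Step 1: x=[1.4800 7.6800] v=[2.4000 -1.6000]
Step 2: x=[2.3376 7.1040] v=[4.2880 -2.8800]
Step 3: x=[3.3895 6.3867] v=[5.2595 -3.5866]
Step 4: x=[4.4100 5.6696] v=[5.1026 -3.5855]
Step 5: x=[5.1785 5.0917] v=[3.8424 -2.8893]
Step 6: x=[5.5258 4.7608] v=[1.7363 -1.6546]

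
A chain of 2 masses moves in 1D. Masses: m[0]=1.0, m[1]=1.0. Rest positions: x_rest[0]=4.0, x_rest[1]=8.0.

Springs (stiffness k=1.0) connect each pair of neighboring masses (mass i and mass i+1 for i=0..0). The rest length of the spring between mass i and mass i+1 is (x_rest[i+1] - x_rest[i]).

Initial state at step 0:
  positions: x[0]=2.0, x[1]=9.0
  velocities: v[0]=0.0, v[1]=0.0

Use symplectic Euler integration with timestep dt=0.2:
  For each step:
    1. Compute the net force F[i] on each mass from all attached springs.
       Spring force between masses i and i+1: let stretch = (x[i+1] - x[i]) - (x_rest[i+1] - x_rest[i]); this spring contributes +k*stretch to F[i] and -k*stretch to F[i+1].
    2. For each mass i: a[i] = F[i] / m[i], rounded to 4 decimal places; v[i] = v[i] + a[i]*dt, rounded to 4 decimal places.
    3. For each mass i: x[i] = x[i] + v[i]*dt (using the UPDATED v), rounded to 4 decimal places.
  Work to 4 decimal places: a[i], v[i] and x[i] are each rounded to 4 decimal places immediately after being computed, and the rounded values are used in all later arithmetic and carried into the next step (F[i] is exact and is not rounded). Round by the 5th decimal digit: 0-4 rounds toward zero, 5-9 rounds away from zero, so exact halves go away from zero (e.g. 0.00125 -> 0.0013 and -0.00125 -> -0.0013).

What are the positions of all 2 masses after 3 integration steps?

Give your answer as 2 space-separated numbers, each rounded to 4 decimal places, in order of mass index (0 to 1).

Answer: 2.6728 8.3272

Derivation:
Step 0: x=[2.0000 9.0000] v=[0.0000 0.0000]
Step 1: x=[2.1200 8.8800] v=[0.6000 -0.6000]
Step 2: x=[2.3504 8.6496] v=[1.1520 -1.1520]
Step 3: x=[2.6728 8.3272] v=[1.6118 -1.6118]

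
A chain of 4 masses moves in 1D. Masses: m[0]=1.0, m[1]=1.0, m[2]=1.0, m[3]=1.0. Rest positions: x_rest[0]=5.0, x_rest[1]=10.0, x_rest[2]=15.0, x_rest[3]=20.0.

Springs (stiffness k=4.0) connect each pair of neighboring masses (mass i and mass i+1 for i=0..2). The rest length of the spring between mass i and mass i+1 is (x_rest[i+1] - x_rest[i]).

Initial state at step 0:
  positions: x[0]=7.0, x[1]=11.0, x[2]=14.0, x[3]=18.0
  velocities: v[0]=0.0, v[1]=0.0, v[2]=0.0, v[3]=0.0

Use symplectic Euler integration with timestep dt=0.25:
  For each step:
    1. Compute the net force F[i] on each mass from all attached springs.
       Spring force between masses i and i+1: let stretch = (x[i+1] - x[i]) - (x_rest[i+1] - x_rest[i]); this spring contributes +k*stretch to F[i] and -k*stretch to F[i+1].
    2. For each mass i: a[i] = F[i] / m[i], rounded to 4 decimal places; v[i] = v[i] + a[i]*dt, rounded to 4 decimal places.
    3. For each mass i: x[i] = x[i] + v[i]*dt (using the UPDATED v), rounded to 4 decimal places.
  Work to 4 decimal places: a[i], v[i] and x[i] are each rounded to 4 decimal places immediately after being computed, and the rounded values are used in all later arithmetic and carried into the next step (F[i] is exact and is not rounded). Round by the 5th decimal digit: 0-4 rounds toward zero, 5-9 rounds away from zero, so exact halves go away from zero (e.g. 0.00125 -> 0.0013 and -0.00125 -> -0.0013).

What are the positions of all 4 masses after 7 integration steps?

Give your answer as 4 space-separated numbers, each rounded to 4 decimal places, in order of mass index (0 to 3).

Answer: 2.9264 9.2585 15.7418 22.0738

Derivation:
Step 0: x=[7.0000 11.0000 14.0000 18.0000] v=[0.0000 0.0000 0.0000 0.0000]
Step 1: x=[6.7500 10.7500 14.2500 18.2500] v=[-1.0000 -1.0000 1.0000 1.0000]
Step 2: x=[6.2500 10.3750 14.6250 18.7500] v=[-2.0000 -1.5000 1.5000 2.0000]
Step 3: x=[5.5313 10.0313 14.9688 19.4688] v=[-2.8750 -1.3750 1.3750 2.8750]
Step 4: x=[4.6876 9.7969 15.2032 20.3126] v=[-3.3750 -0.9375 0.9375 3.3750]
Step 5: x=[3.8712 9.6368 15.3634 21.1290] v=[-3.2657 -0.6405 0.6406 3.2656]
Step 6: x=[3.2462 9.4669 15.5333 21.7540] v=[-2.5001 -0.6795 0.6796 2.5000]
Step 7: x=[2.9264 9.2585 15.7418 22.0738] v=[-1.2794 -0.8338 0.8339 1.2793]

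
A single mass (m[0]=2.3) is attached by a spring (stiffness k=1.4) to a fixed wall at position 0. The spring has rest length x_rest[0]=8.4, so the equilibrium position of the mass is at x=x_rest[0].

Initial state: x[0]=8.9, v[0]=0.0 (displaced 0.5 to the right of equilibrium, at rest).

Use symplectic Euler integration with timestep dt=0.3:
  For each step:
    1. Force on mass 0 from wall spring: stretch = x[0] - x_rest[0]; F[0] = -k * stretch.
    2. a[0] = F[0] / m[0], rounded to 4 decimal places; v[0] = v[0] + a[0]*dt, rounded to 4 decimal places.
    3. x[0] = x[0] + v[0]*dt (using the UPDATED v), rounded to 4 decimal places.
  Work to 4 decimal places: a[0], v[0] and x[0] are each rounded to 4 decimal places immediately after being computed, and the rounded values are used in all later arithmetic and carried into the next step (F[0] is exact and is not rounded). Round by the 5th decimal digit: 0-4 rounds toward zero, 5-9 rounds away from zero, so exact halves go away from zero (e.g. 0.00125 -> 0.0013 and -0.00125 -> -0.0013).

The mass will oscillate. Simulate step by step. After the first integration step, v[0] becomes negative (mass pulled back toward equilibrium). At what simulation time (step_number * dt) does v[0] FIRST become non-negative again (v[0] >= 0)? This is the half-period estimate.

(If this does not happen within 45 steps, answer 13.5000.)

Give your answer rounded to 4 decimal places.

Answer: 4.2000

Derivation:
Step 0: x=[8.9000] v=[0.0000]
Step 1: x=[8.8726] v=[-0.0913]
Step 2: x=[8.8193] v=[-0.1776]
Step 3: x=[8.7430] v=[-0.2542]
Step 4: x=[8.6480] v=[-0.3168]
Step 5: x=[8.5394] v=[-0.3621]
Step 6: x=[8.4231] v=[-0.3876]
Step 7: x=[8.3056] v=[-0.3918]
Step 8: x=[8.1932] v=[-0.3746]
Step 9: x=[8.0922] v=[-0.3368]
Step 10: x=[8.0080] v=[-0.2806]
Step 11: x=[7.9453] v=[-0.2090]
Step 12: x=[7.9075] v=[-0.1260]
Step 13: x=[7.8967] v=[-0.0361]
Step 14: x=[7.9134] v=[0.0558]
First v>=0 after going negative at step 14, time=4.2000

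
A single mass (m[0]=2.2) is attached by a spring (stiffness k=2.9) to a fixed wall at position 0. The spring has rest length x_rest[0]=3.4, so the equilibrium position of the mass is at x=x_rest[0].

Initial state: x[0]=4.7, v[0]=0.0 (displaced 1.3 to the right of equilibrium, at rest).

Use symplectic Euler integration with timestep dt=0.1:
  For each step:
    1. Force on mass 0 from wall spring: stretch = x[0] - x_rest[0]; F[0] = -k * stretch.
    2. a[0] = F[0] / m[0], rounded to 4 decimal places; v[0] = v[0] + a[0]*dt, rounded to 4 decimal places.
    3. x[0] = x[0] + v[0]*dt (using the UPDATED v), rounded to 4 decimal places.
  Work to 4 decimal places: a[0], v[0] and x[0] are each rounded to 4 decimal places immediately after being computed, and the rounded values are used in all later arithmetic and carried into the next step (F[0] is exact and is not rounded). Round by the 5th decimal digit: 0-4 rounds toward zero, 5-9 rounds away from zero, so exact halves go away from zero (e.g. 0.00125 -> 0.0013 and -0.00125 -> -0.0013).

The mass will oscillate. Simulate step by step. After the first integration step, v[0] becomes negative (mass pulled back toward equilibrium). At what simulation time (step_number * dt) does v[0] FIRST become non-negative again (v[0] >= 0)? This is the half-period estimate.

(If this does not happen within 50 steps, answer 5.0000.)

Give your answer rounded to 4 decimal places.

Step 0: x=[4.7000] v=[0.0000]
Step 1: x=[4.6829] v=[-0.1714]
Step 2: x=[4.6489] v=[-0.3405]
Step 3: x=[4.5984] v=[-0.5051]
Step 4: x=[4.5321] v=[-0.6631]
Step 5: x=[4.4509] v=[-0.8123]
Step 6: x=[4.3558] v=[-0.9508]
Step 7: x=[4.2481] v=[-1.0768]
Step 8: x=[4.1292] v=[-1.1886]
Step 9: x=[4.0007] v=[-1.2847]
Step 10: x=[3.8643] v=[-1.3639]
Step 11: x=[3.7218] v=[-1.4251]
Step 12: x=[3.5751] v=[-1.4675]
Step 13: x=[3.4260] v=[-1.4906]
Step 14: x=[3.2766] v=[-1.4940]
Step 15: x=[3.1288] v=[-1.4777]
Step 16: x=[2.9846] v=[-1.4420]
Step 17: x=[2.8459] v=[-1.3872]
Step 18: x=[2.7145] v=[-1.3142]
Step 19: x=[2.5921] v=[-1.2238]
Step 20: x=[2.4804] v=[-1.1173]
Step 21: x=[2.3808] v=[-0.9961]
Step 22: x=[2.2946] v=[-0.8618]
Step 23: x=[2.2230] v=[-0.7161]
Step 24: x=[2.1669] v=[-0.5610]
Step 25: x=[2.1271] v=[-0.3985]
Step 26: x=[2.1040] v=[-0.2307]
Step 27: x=[2.0980] v=[-0.0599]
Step 28: x=[2.1092] v=[0.1117]
First v>=0 after going negative at step 28, time=2.8000

Answer: 2.8000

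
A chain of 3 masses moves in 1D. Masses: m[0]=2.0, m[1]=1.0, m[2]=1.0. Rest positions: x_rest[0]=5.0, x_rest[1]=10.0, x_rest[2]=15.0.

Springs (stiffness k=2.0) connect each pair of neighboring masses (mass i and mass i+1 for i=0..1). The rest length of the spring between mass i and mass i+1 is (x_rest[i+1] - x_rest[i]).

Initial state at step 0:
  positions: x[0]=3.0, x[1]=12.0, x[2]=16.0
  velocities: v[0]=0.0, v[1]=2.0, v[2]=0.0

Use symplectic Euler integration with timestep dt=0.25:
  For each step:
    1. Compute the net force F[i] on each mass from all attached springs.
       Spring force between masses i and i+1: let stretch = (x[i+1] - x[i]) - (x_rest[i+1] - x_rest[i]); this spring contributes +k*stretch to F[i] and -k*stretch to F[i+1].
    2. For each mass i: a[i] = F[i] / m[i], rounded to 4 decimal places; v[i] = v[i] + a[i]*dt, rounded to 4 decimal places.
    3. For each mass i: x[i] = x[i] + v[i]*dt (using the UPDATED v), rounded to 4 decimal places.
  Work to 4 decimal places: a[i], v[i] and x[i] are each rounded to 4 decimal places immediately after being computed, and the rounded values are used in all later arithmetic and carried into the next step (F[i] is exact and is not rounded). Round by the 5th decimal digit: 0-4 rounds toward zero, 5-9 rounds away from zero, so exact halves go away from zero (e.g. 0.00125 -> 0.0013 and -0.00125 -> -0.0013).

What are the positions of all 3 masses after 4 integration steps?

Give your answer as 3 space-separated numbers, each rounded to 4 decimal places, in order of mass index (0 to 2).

Step 0: x=[3.0000 12.0000 16.0000] v=[0.0000 2.0000 0.0000]
Step 1: x=[3.2500 11.8750 16.1250] v=[1.0000 -0.5000 0.5000]
Step 2: x=[3.7266 11.2031 16.3438] v=[1.9063 -2.6875 0.8750]
Step 3: x=[4.3580 10.2393 16.5450] v=[2.5254 -3.8554 0.8047]
Step 4: x=[5.0444 9.3285 16.5830] v=[2.7457 -3.6432 0.1519]

Answer: 5.0444 9.3285 16.5830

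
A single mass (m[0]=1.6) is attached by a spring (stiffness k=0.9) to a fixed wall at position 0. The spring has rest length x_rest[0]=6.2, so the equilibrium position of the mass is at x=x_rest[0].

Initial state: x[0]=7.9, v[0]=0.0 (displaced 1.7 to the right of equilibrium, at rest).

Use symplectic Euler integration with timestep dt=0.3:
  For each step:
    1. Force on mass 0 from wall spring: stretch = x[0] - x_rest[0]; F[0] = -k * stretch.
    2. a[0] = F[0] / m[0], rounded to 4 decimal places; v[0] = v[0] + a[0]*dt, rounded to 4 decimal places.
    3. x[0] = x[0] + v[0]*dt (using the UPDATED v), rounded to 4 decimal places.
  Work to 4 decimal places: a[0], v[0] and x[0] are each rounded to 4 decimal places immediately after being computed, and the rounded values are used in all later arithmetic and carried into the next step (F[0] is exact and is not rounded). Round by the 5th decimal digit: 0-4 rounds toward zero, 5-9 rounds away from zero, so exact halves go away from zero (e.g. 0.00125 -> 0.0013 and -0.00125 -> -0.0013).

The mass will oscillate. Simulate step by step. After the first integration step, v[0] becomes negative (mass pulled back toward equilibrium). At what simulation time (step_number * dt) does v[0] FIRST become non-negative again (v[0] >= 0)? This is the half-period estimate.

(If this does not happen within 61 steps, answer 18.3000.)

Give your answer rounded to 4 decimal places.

Answer: 4.2000

Derivation:
Step 0: x=[7.9000] v=[0.0000]
Step 1: x=[7.8139] v=[-0.2869]
Step 2: x=[7.6461] v=[-0.5592]
Step 3: x=[7.4051] v=[-0.8032]
Step 4: x=[7.1031] v=[-1.0066]
Step 5: x=[6.7554] v=[-1.1590]
Step 6: x=[6.3796] v=[-1.2527]
Step 7: x=[5.9947] v=[-1.2830]
Step 8: x=[5.6202] v=[-1.2484]
Step 9: x=[5.2750] v=[-1.1506]
Step 10: x=[4.9767] v=[-0.9945]
Step 11: x=[4.7403] v=[-0.7881]
Step 12: x=[4.5778] v=[-0.5418]
Step 13: x=[4.4974] v=[-0.2681]
Step 14: x=[4.5032] v=[0.0192]
First v>=0 after going negative at step 14, time=4.2000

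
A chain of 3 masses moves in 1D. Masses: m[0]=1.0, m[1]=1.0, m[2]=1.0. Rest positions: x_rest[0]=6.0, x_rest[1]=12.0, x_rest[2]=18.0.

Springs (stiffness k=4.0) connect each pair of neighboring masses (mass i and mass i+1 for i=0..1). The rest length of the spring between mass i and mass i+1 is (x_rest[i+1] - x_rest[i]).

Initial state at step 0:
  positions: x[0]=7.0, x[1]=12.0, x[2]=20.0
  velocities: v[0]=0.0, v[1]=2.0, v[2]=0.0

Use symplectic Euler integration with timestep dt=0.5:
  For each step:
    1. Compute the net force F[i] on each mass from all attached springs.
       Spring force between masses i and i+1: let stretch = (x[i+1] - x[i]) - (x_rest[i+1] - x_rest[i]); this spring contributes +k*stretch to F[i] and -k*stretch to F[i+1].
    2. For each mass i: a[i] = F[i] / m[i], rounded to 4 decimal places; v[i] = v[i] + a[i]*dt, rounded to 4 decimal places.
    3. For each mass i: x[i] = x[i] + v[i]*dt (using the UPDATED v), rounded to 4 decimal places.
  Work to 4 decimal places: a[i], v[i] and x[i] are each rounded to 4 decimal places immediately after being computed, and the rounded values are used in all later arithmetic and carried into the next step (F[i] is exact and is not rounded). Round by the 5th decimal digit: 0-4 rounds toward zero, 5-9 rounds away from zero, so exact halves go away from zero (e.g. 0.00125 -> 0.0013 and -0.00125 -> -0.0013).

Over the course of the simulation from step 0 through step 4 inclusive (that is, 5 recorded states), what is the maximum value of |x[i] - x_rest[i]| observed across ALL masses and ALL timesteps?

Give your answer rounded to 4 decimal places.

Answer: 5.0000

Derivation:
Step 0: x=[7.0000 12.0000 20.0000] v=[0.0000 2.0000 0.0000]
Step 1: x=[6.0000 16.0000 18.0000] v=[-2.0000 8.0000 -4.0000]
Step 2: x=[9.0000 12.0000 20.0000] v=[6.0000 -8.0000 4.0000]
Step 3: x=[9.0000 13.0000 20.0000] v=[0.0000 2.0000 0.0000]
Step 4: x=[7.0000 17.0000 19.0000] v=[-4.0000 8.0000 -2.0000]
Max displacement = 5.0000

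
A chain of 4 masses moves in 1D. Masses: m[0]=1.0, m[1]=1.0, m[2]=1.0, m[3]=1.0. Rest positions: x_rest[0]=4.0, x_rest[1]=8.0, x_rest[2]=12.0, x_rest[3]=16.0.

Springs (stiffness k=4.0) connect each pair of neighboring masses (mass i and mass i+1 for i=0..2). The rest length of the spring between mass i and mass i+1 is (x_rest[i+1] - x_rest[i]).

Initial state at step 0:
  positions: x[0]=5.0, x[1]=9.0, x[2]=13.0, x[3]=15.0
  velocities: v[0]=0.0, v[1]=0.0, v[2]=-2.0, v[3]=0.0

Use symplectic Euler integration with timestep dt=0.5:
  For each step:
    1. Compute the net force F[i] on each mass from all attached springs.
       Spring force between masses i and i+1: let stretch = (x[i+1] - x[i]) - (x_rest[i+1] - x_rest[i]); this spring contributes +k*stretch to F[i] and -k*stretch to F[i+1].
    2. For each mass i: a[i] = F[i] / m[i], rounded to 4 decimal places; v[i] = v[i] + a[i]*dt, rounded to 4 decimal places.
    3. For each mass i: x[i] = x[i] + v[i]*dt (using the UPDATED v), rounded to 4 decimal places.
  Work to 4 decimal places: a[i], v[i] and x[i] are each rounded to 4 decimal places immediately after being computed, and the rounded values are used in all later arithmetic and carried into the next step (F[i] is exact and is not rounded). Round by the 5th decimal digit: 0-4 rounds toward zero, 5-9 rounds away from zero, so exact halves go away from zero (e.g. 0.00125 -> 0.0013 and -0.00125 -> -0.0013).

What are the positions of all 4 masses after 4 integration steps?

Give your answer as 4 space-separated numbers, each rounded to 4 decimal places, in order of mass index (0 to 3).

Answer: 2.0000 8.0000 12.0000 16.0000

Derivation:
Step 0: x=[5.0000 9.0000 13.0000 15.0000] v=[0.0000 0.0000 -2.0000 0.0000]
Step 1: x=[5.0000 9.0000 10.0000 17.0000] v=[0.0000 0.0000 -6.0000 4.0000]
Step 2: x=[5.0000 6.0000 13.0000 16.0000] v=[0.0000 -6.0000 6.0000 -2.0000]
Step 3: x=[2.0000 9.0000 12.0000 16.0000] v=[-6.0000 6.0000 -2.0000 0.0000]
Step 4: x=[2.0000 8.0000 12.0000 16.0000] v=[0.0000 -2.0000 0.0000 0.0000]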